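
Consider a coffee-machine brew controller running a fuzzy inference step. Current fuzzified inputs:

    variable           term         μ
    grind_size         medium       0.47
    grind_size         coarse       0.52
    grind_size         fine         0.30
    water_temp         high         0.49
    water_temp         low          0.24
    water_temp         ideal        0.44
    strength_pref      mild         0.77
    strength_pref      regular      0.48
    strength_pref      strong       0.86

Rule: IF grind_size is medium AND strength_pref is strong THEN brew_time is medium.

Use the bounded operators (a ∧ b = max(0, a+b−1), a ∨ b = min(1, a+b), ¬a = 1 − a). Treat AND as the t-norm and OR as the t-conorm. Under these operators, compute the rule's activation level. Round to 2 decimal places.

0.33

firing strength: medium=0.47, strong=0.86; AND[max(0, a+b−1)] → w = 0.33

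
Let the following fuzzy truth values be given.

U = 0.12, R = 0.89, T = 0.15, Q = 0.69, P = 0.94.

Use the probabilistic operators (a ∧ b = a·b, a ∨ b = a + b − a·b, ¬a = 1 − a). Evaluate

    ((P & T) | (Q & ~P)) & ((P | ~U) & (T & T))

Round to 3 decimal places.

0.004

P & T = a·b on (0.9400, 0.1500) = 0.1410
~P = 1 − 0.9400 = 0.0600
Q & ~P = a·b on (0.6900, 0.0600) = 0.0414
(P & T) | (Q & ~P) = a + b − a·b on (0.1410, 0.0414) = 0.1766
~U = 1 − 0.1200 = 0.8800
P | ~U = a + b − a·b on (0.9400, 0.8800) = 0.9928
T & T = a·b on (0.1500, 0.1500) = 0.0225
(P | ~U) & (T & T) = a·b on (0.9928, 0.0225) = 0.0223
((P & T) | (Q & ~P)) & ((P | ~U) & (T & T)) = a·b on (0.1766, 0.0223) = 0.0039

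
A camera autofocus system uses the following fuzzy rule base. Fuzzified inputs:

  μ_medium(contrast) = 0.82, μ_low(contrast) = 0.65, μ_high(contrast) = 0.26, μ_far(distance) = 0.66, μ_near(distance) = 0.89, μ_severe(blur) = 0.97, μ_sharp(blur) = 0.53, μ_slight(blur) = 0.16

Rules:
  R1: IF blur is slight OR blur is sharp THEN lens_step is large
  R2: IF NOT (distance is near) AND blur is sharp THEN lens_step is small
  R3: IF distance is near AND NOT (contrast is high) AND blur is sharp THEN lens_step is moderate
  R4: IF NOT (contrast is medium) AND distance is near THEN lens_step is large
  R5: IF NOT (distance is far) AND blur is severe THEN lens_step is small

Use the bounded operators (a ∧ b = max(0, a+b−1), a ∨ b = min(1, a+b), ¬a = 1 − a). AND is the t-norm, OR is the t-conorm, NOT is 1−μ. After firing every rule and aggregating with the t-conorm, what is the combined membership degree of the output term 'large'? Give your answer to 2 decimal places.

0.76

R1: slight=0.16, sharp=0.53; OR[min(1, a+b)] → w = 0.69
R2: ¬near=1−0.89=0.11, sharp=0.53; AND[max(0, a+b−1)] → w = 0.00
R3: near=0.89, ¬high=1−0.26=0.74, sharp=0.53; AND[max(0, a+b−1)] → w = 0.16
R4: ¬medium=1−0.82=0.18, near=0.89; AND[max(0, a+b−1)] → w = 0.07
R5: ¬far=1−0.66=0.34, severe=0.97; AND[max(0, a+b−1)] → w = 0.31
Rules with consequent 'large': {R1, R4} → strengths 0.69, 0.07
Aggregate via t-conorm [min(1, a+b)]: 0.76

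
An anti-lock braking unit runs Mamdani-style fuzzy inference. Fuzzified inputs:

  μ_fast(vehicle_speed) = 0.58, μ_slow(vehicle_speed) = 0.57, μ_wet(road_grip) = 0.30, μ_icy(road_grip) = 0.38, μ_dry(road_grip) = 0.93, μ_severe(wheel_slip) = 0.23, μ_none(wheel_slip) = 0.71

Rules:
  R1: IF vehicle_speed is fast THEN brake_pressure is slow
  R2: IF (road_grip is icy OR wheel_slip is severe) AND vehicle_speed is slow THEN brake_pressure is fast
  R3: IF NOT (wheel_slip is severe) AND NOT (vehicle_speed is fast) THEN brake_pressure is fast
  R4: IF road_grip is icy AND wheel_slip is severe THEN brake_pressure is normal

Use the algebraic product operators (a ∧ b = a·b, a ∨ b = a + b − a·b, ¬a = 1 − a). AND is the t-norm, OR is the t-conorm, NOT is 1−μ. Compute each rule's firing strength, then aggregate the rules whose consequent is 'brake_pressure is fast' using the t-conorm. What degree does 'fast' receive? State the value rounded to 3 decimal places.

R1: fast=0.58 → w = 0.5800
R2: (icy=0.38 OR severe=0.23) = 0.5226; AND[a·b] with slow=0.57 → w = 0.2979
R3: ¬severe=1−0.23=0.77, ¬fast=1−0.58=0.42; AND[a·b] → w = 0.3234
R4: icy=0.38, severe=0.23; AND[a·b] → w = 0.0874
Rules with consequent 'fast': {R2, R3} → strengths 0.2979, 0.3234
Aggregate via t-conorm [a + b − a·b]: 0.5249

0.525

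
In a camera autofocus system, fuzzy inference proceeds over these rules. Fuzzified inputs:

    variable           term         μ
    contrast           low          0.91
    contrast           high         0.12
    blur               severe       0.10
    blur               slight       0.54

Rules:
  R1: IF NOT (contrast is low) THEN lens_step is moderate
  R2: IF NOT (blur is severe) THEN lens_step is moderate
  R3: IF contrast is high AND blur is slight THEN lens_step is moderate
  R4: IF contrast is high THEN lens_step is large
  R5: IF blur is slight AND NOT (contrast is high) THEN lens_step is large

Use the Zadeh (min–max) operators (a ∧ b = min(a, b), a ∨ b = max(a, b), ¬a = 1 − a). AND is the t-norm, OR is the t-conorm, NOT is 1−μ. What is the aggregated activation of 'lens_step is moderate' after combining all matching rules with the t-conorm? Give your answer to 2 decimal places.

0.90

R1: ¬low=1−0.91=0.09 → w = 0.09
R2: ¬severe=1−0.10=0.90 → w = 0.90
R3: high=0.12, slight=0.54; AND[min(a, b)] → w = 0.12
R4: high=0.12 → w = 0.12
R5: slight=0.54, ¬high=1−0.12=0.88; AND[min(a, b)] → w = 0.54
Rules with consequent 'moderate': {R1, R2, R3} → strengths 0.09, 0.90, 0.12
Aggregate via t-conorm [max(a, b)]: 0.90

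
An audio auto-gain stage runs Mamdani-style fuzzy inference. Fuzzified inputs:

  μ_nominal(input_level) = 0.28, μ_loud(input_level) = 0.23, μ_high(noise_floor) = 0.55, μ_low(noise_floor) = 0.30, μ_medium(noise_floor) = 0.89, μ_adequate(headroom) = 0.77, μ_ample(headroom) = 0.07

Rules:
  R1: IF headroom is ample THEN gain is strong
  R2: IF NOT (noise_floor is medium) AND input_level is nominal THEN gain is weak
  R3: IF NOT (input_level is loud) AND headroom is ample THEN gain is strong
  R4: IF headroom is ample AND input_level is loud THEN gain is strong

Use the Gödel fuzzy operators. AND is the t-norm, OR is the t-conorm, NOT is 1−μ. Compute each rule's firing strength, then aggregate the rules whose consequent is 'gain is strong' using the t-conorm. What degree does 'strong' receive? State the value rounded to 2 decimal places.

R1: ample=0.07 → w = 0.07
R2: ¬medium=1−0.89=0.11, nominal=0.28; AND[min(a, b)] → w = 0.11
R3: ¬loud=1−0.23=0.77, ample=0.07; AND[min(a, b)] → w = 0.07
R4: ample=0.07, loud=0.23; AND[min(a, b)] → w = 0.07
Rules with consequent 'strong': {R1, R3, R4} → strengths 0.07, 0.07, 0.07
Aggregate via t-conorm [max(a, b)]: 0.07

0.07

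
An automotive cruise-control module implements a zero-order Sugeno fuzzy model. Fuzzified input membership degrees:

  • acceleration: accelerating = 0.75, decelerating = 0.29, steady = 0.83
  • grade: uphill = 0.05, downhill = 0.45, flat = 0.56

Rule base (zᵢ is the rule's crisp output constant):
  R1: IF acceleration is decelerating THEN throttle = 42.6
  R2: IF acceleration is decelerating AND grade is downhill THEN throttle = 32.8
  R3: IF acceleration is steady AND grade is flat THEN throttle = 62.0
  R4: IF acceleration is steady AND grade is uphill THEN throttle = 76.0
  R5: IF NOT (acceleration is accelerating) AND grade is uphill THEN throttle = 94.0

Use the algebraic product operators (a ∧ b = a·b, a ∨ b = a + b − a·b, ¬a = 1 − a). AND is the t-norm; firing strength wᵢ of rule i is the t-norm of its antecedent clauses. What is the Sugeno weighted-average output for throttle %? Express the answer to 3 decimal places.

52.998

R1 (z=42.6): decelerating=0.29 → w = 0.2900
R2 (z=32.8): decelerating=0.29, downhill=0.45; AND[a·b] → w = 0.1305
R3 (z=62.0): steady=0.83, flat=0.56; AND[a·b] → w = 0.4648
R4 (z=76.0): steady=0.83, uphill=0.05; AND[a·b] → w = 0.0415
R5 (z=94.0): ¬accelerating=1−0.75=0.25, uphill=0.05; AND[a·b] → w = 0.0125
Weighted average = (0.2900·42.6 + 0.1305·32.8 + 0.4648·62.0 + 0.0415·76.0 + 0.0125·94.0) / (0.2900 + 0.1305 + 0.4648 + 0.0415 + 0.0125)
  = 49.7810 / 0.9393 = 52.998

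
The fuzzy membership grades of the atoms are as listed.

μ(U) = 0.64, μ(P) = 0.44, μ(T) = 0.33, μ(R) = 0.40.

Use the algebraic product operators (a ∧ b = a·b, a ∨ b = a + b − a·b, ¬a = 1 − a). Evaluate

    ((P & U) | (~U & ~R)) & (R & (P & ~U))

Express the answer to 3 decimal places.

0.028

P & U = a·b on (0.4400, 0.6400) = 0.2816
~U = 1 − 0.6400 = 0.3600
~R = 1 − 0.4000 = 0.6000
~U & ~R = a·b on (0.3600, 0.6000) = 0.2160
(P & U) | (~U & ~R) = a + b − a·b on (0.2816, 0.2160) = 0.4368
~U = 1 − 0.6400 = 0.3600
P & ~U = a·b on (0.4400, 0.3600) = 0.1584
R & (P & ~U) = a·b on (0.4000, 0.1584) = 0.0634
((P & U) | (~U & ~R)) & (R & (P & ~U)) = a·b on (0.4368, 0.0634) = 0.0277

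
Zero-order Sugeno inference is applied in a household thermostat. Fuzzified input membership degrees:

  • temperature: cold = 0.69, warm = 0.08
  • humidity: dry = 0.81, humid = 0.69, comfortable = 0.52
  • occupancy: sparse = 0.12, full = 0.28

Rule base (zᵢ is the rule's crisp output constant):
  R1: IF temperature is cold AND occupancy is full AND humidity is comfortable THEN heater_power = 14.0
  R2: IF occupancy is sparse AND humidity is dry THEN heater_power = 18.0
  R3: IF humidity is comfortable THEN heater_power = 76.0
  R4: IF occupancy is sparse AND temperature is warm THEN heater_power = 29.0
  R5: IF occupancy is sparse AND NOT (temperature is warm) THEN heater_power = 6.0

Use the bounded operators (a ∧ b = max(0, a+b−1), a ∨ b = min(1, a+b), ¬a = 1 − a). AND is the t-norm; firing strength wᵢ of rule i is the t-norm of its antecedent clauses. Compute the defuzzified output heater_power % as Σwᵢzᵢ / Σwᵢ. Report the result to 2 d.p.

71.00

R1 (z=14.0): cold=0.69, full=0.28, comfortable=0.52; AND[max(0, a+b−1)] → w = 0.00
R2 (z=18.0): sparse=0.12, dry=0.81; AND[max(0, a+b−1)] → w = 0.00
R3 (z=76.0): comfortable=0.52 → w = 0.52
R4 (z=29.0): sparse=0.12, warm=0.08; AND[max(0, a+b−1)] → w = 0.00
R5 (z=6.0): sparse=0.12, ¬warm=1−0.08=0.92; AND[max(0, a+b−1)] → w = 0.04
Weighted average = (0.00·14.0 + 0.00·18.0 + 0.52·76.0 + 0.00·29.0 + 0.04·6.0) / (0.00 + 0.00 + 0.52 + 0.00 + 0.04)
  = 39.7600 / 0.5600 = 71.00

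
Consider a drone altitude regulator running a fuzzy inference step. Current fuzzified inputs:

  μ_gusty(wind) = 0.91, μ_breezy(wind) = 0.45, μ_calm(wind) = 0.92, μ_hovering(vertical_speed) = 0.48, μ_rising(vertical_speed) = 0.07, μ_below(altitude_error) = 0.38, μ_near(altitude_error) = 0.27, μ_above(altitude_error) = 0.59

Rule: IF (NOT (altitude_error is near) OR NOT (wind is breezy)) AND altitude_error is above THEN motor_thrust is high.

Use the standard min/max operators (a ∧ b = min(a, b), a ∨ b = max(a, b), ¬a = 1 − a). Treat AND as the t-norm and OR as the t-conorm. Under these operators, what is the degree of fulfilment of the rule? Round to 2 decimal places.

firing strength: (¬near=1−0.27=0.73 OR ¬breezy=1−0.45=0.55) = 0.73; AND[min(a, b)] with above=0.59 → w = 0.59

0.59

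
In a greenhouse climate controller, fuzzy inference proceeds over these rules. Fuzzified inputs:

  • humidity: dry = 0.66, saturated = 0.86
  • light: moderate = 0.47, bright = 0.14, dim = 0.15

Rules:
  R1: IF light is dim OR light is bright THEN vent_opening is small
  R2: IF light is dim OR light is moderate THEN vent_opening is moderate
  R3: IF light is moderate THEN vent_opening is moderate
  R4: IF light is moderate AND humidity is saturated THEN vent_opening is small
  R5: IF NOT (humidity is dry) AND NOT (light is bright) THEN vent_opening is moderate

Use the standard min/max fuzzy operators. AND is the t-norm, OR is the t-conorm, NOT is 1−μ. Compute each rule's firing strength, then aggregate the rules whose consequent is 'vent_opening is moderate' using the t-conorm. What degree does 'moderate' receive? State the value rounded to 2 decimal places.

R1: dim=0.15, bright=0.14; OR[max(a, b)] → w = 0.15
R2: dim=0.15, moderate=0.47; OR[max(a, b)] → w = 0.47
R3: moderate=0.47 → w = 0.47
R4: moderate=0.47, saturated=0.86; AND[min(a, b)] → w = 0.47
R5: ¬dry=1−0.66=0.34, ¬bright=1−0.14=0.86; AND[min(a, b)] → w = 0.34
Rules with consequent 'moderate': {R2, R3, R5} → strengths 0.47, 0.47, 0.34
Aggregate via t-conorm [max(a, b)]: 0.47

0.47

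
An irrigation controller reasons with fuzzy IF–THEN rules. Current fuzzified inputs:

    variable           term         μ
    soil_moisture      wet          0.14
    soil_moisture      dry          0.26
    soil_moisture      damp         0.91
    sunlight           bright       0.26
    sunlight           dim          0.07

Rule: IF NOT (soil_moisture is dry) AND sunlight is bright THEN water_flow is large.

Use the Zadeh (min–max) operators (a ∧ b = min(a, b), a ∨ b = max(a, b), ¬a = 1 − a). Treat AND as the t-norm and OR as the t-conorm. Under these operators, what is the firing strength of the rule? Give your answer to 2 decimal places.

firing strength: ¬dry=1−0.26=0.74, bright=0.26; AND[min(a, b)] → w = 0.26

0.26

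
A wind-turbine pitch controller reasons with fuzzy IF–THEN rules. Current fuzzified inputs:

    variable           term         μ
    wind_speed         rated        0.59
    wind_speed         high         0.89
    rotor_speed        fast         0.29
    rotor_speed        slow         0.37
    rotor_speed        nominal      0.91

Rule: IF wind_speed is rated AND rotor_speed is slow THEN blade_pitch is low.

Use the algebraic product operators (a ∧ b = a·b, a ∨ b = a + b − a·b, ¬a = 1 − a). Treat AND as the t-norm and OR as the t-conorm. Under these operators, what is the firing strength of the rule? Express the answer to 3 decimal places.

firing strength: rated=0.59, slow=0.37; AND[a·b] → w = 0.2183

0.218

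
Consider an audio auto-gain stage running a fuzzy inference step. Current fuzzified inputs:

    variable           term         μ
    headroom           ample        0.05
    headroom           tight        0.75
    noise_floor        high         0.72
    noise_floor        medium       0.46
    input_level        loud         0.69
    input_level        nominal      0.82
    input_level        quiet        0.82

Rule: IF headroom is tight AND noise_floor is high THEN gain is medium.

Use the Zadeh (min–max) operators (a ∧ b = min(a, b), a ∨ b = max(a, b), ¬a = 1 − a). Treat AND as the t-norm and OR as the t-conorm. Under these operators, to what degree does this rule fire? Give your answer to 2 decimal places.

0.72

firing strength: tight=0.75, high=0.72; AND[min(a, b)] → w = 0.72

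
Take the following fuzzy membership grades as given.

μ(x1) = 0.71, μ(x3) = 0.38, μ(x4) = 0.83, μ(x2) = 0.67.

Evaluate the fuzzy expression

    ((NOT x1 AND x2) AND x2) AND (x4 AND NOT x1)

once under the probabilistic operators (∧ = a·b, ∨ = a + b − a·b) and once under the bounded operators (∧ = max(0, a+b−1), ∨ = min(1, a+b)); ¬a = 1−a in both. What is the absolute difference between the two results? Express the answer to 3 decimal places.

Under probabilistic:
  NOT x1 = 1 − 0.7100 = 0.2900
  NOT x1 AND x2 = a·b on (0.2900, 0.6700) = 0.1943
  (NOT x1 AND x2) AND x2 = a·b on (0.1943, 0.6700) = 0.1302
  NOT x1 = 1 − 0.7100 = 0.2900
  x4 AND NOT x1 = a·b on (0.8300, 0.2900) = 0.2407
  ((NOT x1 AND x2) AND x2) AND (x4 AND NOT x1) = a·b on (0.1302, 0.2407) = 0.0313
  → value = 0.0313
Under bounded:
  NOT x1 = 1 − 0.71 = 0.29
  NOT x1 AND x2 = max(0, a+b−1) on (0.29, 0.67) = 0.00
  (NOT x1 AND x2) AND x2 = max(0, a+b−1) on (0.00, 0.67) = 0.00
  NOT x1 = 1 − 0.71 = 0.29
  x4 AND NOT x1 = max(0, a+b−1) on (0.83, 0.29) = 0.12
  ((NOT x1 AND x2) AND x2) AND (x4 AND NOT x1) = max(0, a+b−1) on (0.00, 0.12) = 0.00
  → value = 0.0000
|0.0313 − 0.0000| = 0.031

0.031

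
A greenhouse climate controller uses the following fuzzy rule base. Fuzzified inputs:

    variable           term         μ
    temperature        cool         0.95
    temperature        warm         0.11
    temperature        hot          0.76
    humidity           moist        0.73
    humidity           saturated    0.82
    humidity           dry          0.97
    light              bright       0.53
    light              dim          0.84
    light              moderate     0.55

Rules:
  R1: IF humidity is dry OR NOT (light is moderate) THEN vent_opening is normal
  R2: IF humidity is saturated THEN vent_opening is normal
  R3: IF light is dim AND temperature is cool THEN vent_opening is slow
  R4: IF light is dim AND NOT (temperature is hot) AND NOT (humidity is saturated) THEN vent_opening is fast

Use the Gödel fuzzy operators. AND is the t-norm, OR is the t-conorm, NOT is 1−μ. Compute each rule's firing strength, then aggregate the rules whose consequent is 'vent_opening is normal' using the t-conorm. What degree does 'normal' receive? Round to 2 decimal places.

R1: dry=0.97, ¬moderate=1−0.55=0.45; OR[max(a, b)] → w = 0.97
R2: saturated=0.82 → w = 0.82
R3: dim=0.84, cool=0.95; AND[min(a, b)] → w = 0.84
R4: dim=0.84, ¬hot=1−0.76=0.24, ¬saturated=1−0.82=0.18; AND[min(a, b)] → w = 0.18
Rules with consequent 'normal': {R1, R2} → strengths 0.97, 0.82
Aggregate via t-conorm [max(a, b)]: 0.97

0.97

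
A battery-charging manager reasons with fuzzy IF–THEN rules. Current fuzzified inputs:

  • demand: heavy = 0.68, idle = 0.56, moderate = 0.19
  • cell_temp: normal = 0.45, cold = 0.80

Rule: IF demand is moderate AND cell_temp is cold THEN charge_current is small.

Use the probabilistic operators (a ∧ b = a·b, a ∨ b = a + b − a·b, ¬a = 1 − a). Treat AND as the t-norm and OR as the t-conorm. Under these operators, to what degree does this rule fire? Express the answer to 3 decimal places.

0.152

firing strength: moderate=0.19, cold=0.80; AND[a·b] → w = 0.1520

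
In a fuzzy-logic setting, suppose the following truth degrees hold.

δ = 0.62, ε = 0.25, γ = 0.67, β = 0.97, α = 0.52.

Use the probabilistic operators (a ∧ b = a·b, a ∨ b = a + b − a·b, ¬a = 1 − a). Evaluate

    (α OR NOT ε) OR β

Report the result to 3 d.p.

NOT ε = 1 − 0.2500 = 0.7500
α OR NOT ε = a + b − a·b on (0.5200, 0.7500) = 0.8800
(α OR NOT ε) OR β = a + b − a·b on (0.8800, 0.9700) = 0.9964

0.996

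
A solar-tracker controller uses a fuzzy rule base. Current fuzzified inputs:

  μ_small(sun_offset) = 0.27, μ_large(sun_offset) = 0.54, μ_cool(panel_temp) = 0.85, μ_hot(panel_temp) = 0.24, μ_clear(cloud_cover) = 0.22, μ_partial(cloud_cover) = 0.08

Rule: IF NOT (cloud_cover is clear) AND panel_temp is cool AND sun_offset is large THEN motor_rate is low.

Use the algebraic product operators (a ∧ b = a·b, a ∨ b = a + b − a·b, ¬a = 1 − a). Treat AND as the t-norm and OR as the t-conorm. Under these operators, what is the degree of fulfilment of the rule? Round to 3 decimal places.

firing strength: ¬clear=1−0.22=0.78, cool=0.85, large=0.54; AND[a·b] → w = 0.3580

0.358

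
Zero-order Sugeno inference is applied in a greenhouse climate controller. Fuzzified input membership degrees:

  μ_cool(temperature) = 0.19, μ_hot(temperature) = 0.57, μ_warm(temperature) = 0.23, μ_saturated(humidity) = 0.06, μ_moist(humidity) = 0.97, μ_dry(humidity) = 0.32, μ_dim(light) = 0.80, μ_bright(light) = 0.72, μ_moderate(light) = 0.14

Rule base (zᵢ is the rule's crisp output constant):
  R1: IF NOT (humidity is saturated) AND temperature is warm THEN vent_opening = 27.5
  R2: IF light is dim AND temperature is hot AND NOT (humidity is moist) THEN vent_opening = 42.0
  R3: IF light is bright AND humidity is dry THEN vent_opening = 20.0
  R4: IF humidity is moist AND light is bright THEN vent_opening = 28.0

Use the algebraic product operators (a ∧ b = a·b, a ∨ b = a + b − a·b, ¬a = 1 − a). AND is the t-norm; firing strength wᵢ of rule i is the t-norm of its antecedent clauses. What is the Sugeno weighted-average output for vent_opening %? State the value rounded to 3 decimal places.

R1 (z=27.5): ¬saturated=1−0.06=0.94, warm=0.23; AND[a·b] → w = 0.2162
R2 (z=42.0): dim=0.80, hot=0.57, ¬moist=1−0.97=0.03; AND[a·b] → w = 0.0137
R3 (z=20.0): bright=0.72, dry=0.32; AND[a·b] → w = 0.2304
R4 (z=28.0): moist=0.97, bright=0.72; AND[a·b] → w = 0.6984
Weighted average = (0.2162·27.5 + 0.0137·42.0 + 0.2304·20.0 + 0.6984·28.0) / (0.2162 + 0.0137 + 0.2304 + 0.6984)
  = 30.6833 / 1.1587 = 26.481

26.481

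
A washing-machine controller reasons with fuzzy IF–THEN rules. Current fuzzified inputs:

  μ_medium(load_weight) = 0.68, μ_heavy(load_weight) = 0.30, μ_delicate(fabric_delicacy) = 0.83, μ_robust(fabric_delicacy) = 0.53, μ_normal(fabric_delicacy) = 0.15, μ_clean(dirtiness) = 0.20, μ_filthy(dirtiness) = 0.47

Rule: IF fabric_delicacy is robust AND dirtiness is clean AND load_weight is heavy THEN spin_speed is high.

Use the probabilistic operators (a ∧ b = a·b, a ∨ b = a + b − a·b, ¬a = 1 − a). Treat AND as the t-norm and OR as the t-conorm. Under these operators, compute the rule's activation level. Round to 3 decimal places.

0.032

firing strength: robust=0.53, clean=0.20, heavy=0.30; AND[a·b] → w = 0.0318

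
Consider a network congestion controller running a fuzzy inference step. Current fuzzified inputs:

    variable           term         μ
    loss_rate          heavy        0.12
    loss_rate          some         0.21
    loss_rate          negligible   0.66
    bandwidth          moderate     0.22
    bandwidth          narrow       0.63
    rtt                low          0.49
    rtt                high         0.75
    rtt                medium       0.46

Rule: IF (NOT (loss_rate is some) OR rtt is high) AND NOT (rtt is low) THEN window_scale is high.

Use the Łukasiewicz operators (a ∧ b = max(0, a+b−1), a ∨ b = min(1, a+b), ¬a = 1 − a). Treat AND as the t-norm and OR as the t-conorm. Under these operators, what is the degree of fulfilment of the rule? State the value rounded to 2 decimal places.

0.51

firing strength: (¬some=1−0.21=0.79 OR high=0.75) = 1.00; AND[max(0, a+b−1)] with ¬low=1−0.49=0.51 → w = 0.51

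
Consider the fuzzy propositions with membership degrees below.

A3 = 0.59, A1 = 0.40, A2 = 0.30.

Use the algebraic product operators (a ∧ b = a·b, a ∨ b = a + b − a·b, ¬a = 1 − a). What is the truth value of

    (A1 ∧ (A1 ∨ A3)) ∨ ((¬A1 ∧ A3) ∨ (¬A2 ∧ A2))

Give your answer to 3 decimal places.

0.644

A1 ∨ A3 = a + b − a·b on (0.4000, 0.5900) = 0.7540
A1 ∧ (A1 ∨ A3) = a·b on (0.4000, 0.7540) = 0.3016
¬A1 = 1 − 0.4000 = 0.6000
¬A1 ∧ A3 = a·b on (0.6000, 0.5900) = 0.3540
¬A2 = 1 − 0.3000 = 0.7000
¬A2 ∧ A2 = a·b on (0.7000, 0.3000) = 0.2100
(¬A1 ∧ A3) ∨ (¬A2 ∧ A2) = a + b − a·b on (0.3540, 0.2100) = 0.4897
(A1 ∧ (A1 ∨ A3)) ∨ ((¬A1 ∧ A3) ∨ (¬A2 ∧ A2)) = a + b − a·b on (0.3016, 0.4897) = 0.6436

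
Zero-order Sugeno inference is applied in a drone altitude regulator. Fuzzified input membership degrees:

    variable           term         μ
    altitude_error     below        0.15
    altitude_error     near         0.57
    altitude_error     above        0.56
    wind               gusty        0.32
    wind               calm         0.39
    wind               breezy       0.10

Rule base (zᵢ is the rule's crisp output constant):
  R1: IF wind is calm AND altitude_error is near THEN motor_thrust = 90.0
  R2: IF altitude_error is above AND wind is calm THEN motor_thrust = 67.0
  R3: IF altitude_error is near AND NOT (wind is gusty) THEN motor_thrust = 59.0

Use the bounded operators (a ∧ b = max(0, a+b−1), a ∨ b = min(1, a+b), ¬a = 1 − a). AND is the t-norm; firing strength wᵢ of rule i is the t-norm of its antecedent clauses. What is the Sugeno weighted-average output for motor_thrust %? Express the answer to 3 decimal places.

59.000

R1 (z=90.0): calm=0.39, near=0.57; AND[max(0, a+b−1)] → w = 0.00
R2 (z=67.0): above=0.56, calm=0.39; AND[max(0, a+b−1)] → w = 0.00
R3 (z=59.0): near=0.57, ¬gusty=1−0.32=0.68; AND[max(0, a+b−1)] → w = 0.25
Weighted average = (0.00·90.0 + 0.00·67.0 + 0.25·59.0) / (0.00 + 0.00 + 0.25)
  = 14.7500 / 0.2500 = 59.000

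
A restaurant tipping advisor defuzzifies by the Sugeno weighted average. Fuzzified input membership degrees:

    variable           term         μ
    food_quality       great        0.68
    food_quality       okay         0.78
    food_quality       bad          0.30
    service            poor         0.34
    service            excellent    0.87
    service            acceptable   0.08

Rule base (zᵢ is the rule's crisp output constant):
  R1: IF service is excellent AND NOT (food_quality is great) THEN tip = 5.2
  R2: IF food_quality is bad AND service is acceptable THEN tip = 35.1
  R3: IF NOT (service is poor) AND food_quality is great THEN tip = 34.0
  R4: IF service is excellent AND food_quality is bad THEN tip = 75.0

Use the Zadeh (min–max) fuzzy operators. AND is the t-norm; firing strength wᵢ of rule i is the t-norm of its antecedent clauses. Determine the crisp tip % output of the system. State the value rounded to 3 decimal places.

R1 (z=5.2): excellent=0.87, ¬great=1−0.68=0.32; AND[min(a, b)] → w = 0.32
R2 (z=35.1): bad=0.30, acceptable=0.08; AND[min(a, b)] → w = 0.08
R3 (z=34.0): ¬poor=1−0.34=0.66, great=0.68; AND[min(a, b)] → w = 0.66
R4 (z=75.0): excellent=0.87, bad=0.30; AND[min(a, b)] → w = 0.30
Weighted average = (0.32·5.2 + 0.08·35.1 + 0.66·34.0 + 0.30·75.0) / (0.32 + 0.08 + 0.66 + 0.30)
  = 49.4120 / 1.3600 = 36.332

36.332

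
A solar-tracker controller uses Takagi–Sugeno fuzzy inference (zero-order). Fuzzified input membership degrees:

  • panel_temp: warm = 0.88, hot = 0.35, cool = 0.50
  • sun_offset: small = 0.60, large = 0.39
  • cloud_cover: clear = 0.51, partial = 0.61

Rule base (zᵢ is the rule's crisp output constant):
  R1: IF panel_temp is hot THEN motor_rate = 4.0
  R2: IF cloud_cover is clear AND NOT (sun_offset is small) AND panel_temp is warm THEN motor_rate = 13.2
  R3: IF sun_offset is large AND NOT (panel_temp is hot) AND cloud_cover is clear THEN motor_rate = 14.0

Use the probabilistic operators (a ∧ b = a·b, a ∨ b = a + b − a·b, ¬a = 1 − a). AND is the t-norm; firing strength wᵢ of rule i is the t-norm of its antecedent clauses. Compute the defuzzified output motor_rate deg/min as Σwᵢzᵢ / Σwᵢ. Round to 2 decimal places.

8.47

R1 (z=4.0): hot=0.35 → w = 0.3500
R2 (z=13.2): clear=0.51, ¬small=1−0.60=0.40, warm=0.88; AND[a·b] → w = 0.1795
R3 (z=14.0): large=0.39, ¬hot=1−0.35=0.65, clear=0.51; AND[a·b] → w = 0.1293
Weighted average = (0.3500·4.0 + 0.1795·13.2 + 0.1293·14.0) / (0.3500 + 0.1795 + 0.1293)
  = 5.5797 / 0.6588 = 8.47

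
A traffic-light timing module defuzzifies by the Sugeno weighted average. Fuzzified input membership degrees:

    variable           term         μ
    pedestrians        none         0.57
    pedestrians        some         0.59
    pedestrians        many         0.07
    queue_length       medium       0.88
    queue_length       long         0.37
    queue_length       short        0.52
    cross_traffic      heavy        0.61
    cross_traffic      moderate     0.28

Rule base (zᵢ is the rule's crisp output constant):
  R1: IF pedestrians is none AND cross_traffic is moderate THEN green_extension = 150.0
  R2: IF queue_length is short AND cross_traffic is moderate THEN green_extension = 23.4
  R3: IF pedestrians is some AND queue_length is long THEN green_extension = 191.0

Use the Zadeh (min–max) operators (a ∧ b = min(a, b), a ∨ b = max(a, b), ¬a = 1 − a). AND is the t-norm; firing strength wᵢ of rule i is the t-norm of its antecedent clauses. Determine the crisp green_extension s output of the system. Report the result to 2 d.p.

128.20

R1 (z=150.0): none=0.57, moderate=0.28; AND[min(a, b)] → w = 0.28
R2 (z=23.4): short=0.52, moderate=0.28; AND[min(a, b)] → w = 0.28
R3 (z=191.0): some=0.59, long=0.37; AND[min(a, b)] → w = 0.37
Weighted average = (0.28·150.0 + 0.28·23.4 + 0.37·191.0) / (0.28 + 0.28 + 0.37)
  = 119.2220 / 0.9300 = 128.20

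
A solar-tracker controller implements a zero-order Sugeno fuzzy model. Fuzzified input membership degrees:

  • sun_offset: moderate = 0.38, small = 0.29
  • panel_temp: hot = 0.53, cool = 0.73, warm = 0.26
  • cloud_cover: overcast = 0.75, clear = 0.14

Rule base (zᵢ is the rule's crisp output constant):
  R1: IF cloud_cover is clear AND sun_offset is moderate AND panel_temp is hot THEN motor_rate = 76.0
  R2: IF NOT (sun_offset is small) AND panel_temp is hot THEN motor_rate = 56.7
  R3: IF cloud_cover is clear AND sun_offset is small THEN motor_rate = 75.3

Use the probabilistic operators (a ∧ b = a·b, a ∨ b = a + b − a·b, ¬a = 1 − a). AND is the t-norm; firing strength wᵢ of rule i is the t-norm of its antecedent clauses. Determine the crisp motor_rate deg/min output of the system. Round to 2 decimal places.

59.62

R1 (z=76.0): clear=0.14, moderate=0.38, hot=0.53; AND[a·b] → w = 0.0282
R2 (z=56.7): ¬small=1−0.29=0.71, hot=0.53; AND[a·b] → w = 0.3763
R3 (z=75.3): clear=0.14, small=0.29; AND[a·b] → w = 0.0406
Weighted average = (0.0282·76.0 + 0.3763·56.7 + 0.0406·75.3) / (0.0282 + 0.3763 + 0.0406)
  = 26.5363 / 0.4451 = 59.62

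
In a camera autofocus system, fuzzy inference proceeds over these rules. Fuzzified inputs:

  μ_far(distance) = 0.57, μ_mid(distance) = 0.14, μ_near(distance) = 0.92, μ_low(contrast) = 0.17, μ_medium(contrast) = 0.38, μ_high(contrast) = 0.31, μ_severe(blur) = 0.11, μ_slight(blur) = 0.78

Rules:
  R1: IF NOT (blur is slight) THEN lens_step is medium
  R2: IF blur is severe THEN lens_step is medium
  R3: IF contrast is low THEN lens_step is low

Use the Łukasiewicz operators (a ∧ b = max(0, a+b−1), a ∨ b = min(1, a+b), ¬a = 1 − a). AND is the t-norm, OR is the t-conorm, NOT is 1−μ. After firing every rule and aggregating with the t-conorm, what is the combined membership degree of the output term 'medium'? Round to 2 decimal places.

R1: ¬slight=1−0.78=0.22 → w = 0.22
R2: severe=0.11 → w = 0.11
R3: low=0.17 → w = 0.17
Rules with consequent 'medium': {R1, R2} → strengths 0.22, 0.11
Aggregate via t-conorm [min(1, a+b)]: 0.33

0.33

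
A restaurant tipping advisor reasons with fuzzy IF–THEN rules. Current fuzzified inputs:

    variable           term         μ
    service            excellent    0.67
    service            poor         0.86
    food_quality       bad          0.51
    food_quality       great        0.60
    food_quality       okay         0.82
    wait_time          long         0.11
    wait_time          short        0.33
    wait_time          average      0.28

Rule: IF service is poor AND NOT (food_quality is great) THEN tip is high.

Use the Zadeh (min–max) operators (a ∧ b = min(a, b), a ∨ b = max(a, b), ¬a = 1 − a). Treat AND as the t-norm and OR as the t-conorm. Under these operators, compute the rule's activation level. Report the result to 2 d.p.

firing strength: poor=0.86, ¬great=1−0.60=0.40; AND[min(a, b)] → w = 0.40

0.40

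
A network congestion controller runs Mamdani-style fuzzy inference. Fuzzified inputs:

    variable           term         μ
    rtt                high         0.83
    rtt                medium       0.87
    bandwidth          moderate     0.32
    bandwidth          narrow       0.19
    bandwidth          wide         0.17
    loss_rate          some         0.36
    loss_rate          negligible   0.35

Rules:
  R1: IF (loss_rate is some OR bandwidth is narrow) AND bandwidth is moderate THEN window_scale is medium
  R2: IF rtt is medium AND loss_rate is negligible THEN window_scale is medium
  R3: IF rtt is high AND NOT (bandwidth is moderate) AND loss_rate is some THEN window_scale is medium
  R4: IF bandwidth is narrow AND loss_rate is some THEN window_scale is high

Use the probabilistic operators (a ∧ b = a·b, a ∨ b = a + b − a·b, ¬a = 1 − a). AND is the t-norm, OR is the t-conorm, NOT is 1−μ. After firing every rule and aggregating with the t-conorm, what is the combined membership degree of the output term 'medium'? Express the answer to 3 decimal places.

0.531

R1: (some=0.36 OR narrow=0.19) = 0.4816; AND[a·b] with moderate=0.32 → w = 0.1541
R2: medium=0.87, negligible=0.35; AND[a·b] → w = 0.3045
R3: high=0.83, ¬moderate=1−0.32=0.68, some=0.36; AND[a·b] → w = 0.2032
R4: narrow=0.19, some=0.36; AND[a·b] → w = 0.0684
Rules with consequent 'medium': {R1, R2, R3} → strengths 0.1541, 0.3045, 0.2032
Aggregate via t-conorm [a + b − a·b]: 0.5312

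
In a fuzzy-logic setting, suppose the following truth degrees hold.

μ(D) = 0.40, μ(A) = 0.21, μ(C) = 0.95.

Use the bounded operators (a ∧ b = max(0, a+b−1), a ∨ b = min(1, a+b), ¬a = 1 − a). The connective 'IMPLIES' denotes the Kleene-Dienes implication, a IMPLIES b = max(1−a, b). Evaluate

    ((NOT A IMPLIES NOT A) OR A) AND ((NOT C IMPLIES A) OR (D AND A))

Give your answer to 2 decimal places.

NOT A = 1 − 0.21 = 0.79
NOT A = 1 − 0.21 = 0.79
NOT A IMPLIES NOT A  [Kleene-Dienes: max(1−a, b)] with a=0.79, b=0.79 → 0.79
(NOT A IMPLIES NOT A) OR A = min(1, a+b) on (0.79, 0.21) = 1.00
NOT C = 1 − 0.95 = 0.05
NOT C IMPLIES A  [Kleene-Dienes: max(1−a, b)] with a=0.05, b=0.21 → 0.95
D AND A = max(0, a+b−1) on (0.40, 0.21) = 0.00
(NOT C IMPLIES A) OR (D AND A) = min(1, a+b) on (0.95, 0.00) = 0.95
((NOT A IMPLIES NOT A) OR A) AND ((NOT C IMPLIES A) OR (D AND A)) = max(0, a+b−1) on (1.00, 0.95) = 0.95

0.95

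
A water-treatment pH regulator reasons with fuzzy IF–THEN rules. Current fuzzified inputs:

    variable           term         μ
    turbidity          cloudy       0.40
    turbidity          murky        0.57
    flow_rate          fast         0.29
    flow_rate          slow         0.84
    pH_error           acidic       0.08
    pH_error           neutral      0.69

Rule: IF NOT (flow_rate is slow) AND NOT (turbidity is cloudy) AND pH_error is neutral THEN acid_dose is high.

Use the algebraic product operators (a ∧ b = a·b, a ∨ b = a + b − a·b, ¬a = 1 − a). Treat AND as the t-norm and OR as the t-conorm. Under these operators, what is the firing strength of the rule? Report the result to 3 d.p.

0.066

firing strength: ¬slow=1−0.84=0.16, ¬cloudy=1−0.40=0.60, neutral=0.69; AND[a·b] → w = 0.0662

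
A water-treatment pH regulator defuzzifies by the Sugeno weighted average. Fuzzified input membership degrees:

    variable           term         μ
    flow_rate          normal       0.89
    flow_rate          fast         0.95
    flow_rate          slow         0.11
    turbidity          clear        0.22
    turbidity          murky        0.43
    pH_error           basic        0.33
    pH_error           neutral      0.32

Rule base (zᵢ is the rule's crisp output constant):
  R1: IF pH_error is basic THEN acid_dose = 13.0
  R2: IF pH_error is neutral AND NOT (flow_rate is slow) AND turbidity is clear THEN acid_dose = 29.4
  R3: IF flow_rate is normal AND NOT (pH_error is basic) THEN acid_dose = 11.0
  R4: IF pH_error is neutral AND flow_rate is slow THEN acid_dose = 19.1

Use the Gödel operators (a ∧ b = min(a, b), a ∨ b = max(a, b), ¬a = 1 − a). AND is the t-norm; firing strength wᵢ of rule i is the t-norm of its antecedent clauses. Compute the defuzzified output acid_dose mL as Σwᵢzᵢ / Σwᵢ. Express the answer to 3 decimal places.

R1 (z=13.0): basic=0.33 → w = 0.33
R2 (z=29.4): neutral=0.32, ¬slow=1−0.11=0.89, clear=0.22; AND[min(a, b)] → w = 0.22
R3 (z=11.0): normal=0.89, ¬basic=1−0.33=0.67; AND[min(a, b)] → w = 0.67
R4 (z=19.1): neutral=0.32, slow=0.11; AND[min(a, b)] → w = 0.11
Weighted average = (0.33·13.0 + 0.22·29.4 + 0.67·11.0 + 0.11·19.1) / (0.33 + 0.22 + 0.67 + 0.11)
  = 20.2290 / 1.3300 = 15.210

15.210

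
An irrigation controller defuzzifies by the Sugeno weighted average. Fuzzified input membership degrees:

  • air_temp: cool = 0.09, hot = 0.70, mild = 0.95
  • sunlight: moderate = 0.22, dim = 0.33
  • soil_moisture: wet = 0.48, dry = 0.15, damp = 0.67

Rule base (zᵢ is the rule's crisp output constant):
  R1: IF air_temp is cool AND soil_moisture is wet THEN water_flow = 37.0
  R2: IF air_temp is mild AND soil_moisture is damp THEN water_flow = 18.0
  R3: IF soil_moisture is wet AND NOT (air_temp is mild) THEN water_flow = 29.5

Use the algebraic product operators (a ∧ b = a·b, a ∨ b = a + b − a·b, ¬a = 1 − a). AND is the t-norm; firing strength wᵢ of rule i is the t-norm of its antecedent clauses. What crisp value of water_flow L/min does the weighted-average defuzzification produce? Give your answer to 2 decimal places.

R1 (z=37.0): cool=0.09, wet=0.48; AND[a·b] → w = 0.0432
R2 (z=18.0): mild=0.95, damp=0.67; AND[a·b] → w = 0.6365
R3 (z=29.5): wet=0.48, ¬mild=1−0.95=0.05; AND[a·b] → w = 0.0240
Weighted average = (0.0432·37.0 + 0.6365·18.0 + 0.0240·29.5) / (0.0432 + 0.6365 + 0.0240)
  = 13.7634 / 0.7037 = 19.56

19.56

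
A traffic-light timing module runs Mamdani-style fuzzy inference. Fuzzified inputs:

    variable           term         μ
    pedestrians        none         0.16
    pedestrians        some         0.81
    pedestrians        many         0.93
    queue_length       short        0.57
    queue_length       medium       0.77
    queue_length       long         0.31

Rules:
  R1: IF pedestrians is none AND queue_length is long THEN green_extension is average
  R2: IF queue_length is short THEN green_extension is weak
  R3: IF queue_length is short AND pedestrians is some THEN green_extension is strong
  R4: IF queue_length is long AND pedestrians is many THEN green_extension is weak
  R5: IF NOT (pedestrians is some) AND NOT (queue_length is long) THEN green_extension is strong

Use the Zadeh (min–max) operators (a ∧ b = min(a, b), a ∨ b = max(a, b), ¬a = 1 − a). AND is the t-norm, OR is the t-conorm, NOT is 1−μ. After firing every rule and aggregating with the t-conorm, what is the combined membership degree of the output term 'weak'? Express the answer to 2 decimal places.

R1: none=0.16, long=0.31; AND[min(a, b)] → w = 0.16
R2: short=0.57 → w = 0.57
R3: short=0.57, some=0.81; AND[min(a, b)] → w = 0.57
R4: long=0.31, many=0.93; AND[min(a, b)] → w = 0.31
R5: ¬some=1−0.81=0.19, ¬long=1−0.31=0.69; AND[min(a, b)] → w = 0.19
Rules with consequent 'weak': {R2, R4} → strengths 0.57, 0.31
Aggregate via t-conorm [max(a, b)]: 0.57

0.57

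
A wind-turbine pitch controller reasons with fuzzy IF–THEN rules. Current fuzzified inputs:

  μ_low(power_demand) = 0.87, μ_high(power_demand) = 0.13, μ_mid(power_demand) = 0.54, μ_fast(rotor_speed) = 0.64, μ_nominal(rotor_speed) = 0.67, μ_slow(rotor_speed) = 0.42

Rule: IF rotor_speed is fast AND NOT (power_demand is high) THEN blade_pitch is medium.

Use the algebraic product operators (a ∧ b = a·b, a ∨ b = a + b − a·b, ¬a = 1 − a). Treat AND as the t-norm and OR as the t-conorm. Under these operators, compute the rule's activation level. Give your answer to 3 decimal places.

0.557

firing strength: fast=0.64, ¬high=1−0.13=0.87; AND[a·b] → w = 0.5568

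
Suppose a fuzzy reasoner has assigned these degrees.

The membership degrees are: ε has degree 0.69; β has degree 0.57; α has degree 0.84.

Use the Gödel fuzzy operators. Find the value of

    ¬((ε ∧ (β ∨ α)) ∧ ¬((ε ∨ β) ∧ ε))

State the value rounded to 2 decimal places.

β ∨ α = max(a, b) on (0.57, 0.84) = 0.84
ε ∧ (β ∨ α) = min(a, b) on (0.69, 0.84) = 0.69
ε ∨ β = max(a, b) on (0.69, 0.57) = 0.69
(ε ∨ β) ∧ ε = min(a, b) on (0.69, 0.69) = 0.69
¬((ε ∨ β) ∧ ε) = 1 − 0.69 = 0.31
(ε ∧ (β ∨ α)) ∧ ¬((ε ∨ β) ∧ ε) = min(a, b) on (0.69, 0.31) = 0.31
¬((ε ∧ (β ∨ α)) ∧ ¬((ε ∨ β) ∧ ε)) = 1 − 0.31 = 0.69

0.69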